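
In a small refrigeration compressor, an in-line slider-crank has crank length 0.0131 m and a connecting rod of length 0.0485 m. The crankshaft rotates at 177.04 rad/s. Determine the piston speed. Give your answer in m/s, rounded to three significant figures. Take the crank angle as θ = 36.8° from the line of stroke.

1.69

ω = 177 rad/s
For an in-line slider-crank, x = r cosθ + √(L² − r² sin²θ), so v = −rω sinθ·[1 + r cosθ/√(L² − r² sin²θ)].
With r = 0.0131 m, L = 0.0485 m, θ = 36.8°: √(L² − r² sin²θ) = 0.047861 m.
v = −0.0131·177·0.59902·[1 + 0.0131·0.80073/0.047861] = -1.6938 m/s.
|v| = 1.6938 m/s.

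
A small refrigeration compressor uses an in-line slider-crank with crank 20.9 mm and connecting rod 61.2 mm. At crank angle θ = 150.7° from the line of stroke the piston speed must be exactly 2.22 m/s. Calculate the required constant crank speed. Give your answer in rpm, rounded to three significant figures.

For an in-line slider-crank, |v_piston| = rω|sinθ|·[1 + r cosθ/√(L² − r² sin²θ)].
With r = 0.0209 m, L = 0.0612 m, θ = 150.7°: the bracketed kinematic factor |dx/dθ| = 0.0071386 m.
ω = v/|dx/dθ| = 2.22/0.0071386 = 310.99 rad/s.
N = 60ω/(2π) = 2969.7 rpm.

2970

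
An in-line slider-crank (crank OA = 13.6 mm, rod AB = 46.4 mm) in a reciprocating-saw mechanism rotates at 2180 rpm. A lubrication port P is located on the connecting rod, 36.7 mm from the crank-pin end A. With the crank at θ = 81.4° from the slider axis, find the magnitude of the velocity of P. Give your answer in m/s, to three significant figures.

ω = 228.3 rad/s.  Crank-pin speed |V_A| = rω = 3.1047 m/s, perpendicular to OA.
Rod angle: sinφ = −(r/L) sinθ ⇒ φ = -16.846°; ω_rod = −rω cosθ/√(L²−r²sin²θ) = -10.454 rad/s.
V_P = V_A + ω_rod × AP, with AP = 0.0367 m along the rod.
Components: V_Px = −rω sinθ − a·ω_rod·sinφ = -3.181 m/s;  V_Py = rω cosθ + a·ω_rod·cosφ = +0.097056 m/s.
|V_P| = √(V_Px² + V_Py²) = 3.1825 m/s.

3.18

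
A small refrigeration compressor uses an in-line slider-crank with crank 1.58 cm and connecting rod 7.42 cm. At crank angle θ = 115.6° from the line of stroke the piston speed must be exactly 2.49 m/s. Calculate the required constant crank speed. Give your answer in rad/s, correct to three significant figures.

193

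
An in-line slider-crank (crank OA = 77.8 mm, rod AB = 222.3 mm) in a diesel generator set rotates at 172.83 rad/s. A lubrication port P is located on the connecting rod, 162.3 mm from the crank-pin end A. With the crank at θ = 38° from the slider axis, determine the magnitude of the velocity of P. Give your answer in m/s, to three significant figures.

10.4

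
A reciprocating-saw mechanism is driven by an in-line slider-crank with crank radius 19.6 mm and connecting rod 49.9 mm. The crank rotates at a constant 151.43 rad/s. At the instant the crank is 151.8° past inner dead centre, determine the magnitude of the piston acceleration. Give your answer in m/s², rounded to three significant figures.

ω = 151.4 rad/s
x(θ) = r cosθ + √(L² − r² sin²θ); with ω constant, a = ω²·d²x/dθ².
d²x/dθ² = −r cosθ − r²(cos2θ)/√u − r⁴ sin²2θ/(4u^{3/2}),  u = L² − r² sin²θ = 0.00240423 m².
Substituting r = 0.0196 m, L = 0.0499 m, θ = 151.8°: d²x/dθ² = +0.012721 m.
a = ω²·d²x/dθ² = (151.4)²·(+0.012721) = +291.7 m/s²;  |a| = 291.7 m/s².

292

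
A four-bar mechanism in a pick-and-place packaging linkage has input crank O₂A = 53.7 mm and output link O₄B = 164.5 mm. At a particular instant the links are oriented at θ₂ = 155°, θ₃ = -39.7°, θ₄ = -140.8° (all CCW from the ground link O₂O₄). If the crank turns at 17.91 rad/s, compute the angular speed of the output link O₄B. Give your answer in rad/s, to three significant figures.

1.51

ω₂ = 17.91 rad/s
Differentiating the loop-closure r₂e^{iθ₂}+r₃e^{iθ₃}=r₁+r₄e^{iθ₄} gives r₂ω₂e^{iθ₂}+r₃ω₃e^{iθ₃}=r₄ω₄e^{iθ₄}.
Eliminating the other unknown: ω₄ = r₂ω₂ sin(θ₂−θ₃) / [r₄ sin(θ₄−θ₃)].
Numerator sine = -0.25376; denominator sine = -0.98129.
Result = 0.0537·17.91·(-0.25376) / (0.1645·(-0.98129)) = +1.5119 rad/s; magnitude 1.5119 rad/s.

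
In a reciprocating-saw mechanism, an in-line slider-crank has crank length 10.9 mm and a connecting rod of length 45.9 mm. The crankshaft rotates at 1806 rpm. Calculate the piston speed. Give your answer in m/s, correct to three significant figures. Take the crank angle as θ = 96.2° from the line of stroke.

ω = 2π·1806/60 = 189.1 rad/s
For an in-line slider-crank, x = r cosθ + √(L² − r² sin²θ), so v = −rω sinθ·[1 + r cosθ/√(L² − r² sin²θ)].
With r = 0.0109 m, L = 0.0459 m, θ = 96.2°: √(L² − r² sin²θ) = 0.044603 m.
v = −0.0109·189.1·0.99415·[1 + 0.0109·-0.10800/0.044603] = -1.9953 m/s.
|v| = 1.9953 m/s.

2.00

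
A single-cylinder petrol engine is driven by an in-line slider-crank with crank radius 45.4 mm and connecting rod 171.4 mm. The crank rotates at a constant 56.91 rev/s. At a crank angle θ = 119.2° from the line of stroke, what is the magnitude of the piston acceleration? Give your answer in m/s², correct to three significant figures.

ω = 2π·56.9 = 357.6 rad/s
x(θ) = r cosθ + √(L² − r² sin²θ); with ω constant, a = ω²·d²x/dθ².
d²x/dθ² = −r cosθ − r²(cos2θ)/√u − r⁴ sin²2θ/(4u^{3/2}),  u = L² − r² sin²θ = 0.0278074 m².
Substituting r = 0.0454 m, L = 0.1714 m, θ = 119.2°: d²x/dθ² = +0.028459 m.
a = ω²·d²x/dθ² = (357.6)²·(+0.028459) = +3638.8 m/s²;  |a| = 3638.8 m/s².

3640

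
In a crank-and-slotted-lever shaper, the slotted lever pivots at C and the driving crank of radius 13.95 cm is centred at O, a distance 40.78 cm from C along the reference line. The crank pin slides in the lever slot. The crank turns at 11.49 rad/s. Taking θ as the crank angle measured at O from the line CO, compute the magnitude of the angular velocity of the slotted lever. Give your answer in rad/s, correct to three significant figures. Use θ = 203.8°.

ω = 11.49 rad/s
Crank pin A relative to C: A = (d + r cosθ, r sinθ); lever angle φ = atan2(r sinθ, d + r cosθ).
Differentiating tanφ: φ̇ = rω(d cosθ + r)/(d² + r² + 2dr cosθ).
d² + r² + 2dr cosθ = |CA|² = 0.0816605 m²;  d cosθ + r = -0.23362 m.
|ω_lever| = |0.1395·11.49·-0.23362| / 0.0816605 = 4.5856 rad/s.

4.59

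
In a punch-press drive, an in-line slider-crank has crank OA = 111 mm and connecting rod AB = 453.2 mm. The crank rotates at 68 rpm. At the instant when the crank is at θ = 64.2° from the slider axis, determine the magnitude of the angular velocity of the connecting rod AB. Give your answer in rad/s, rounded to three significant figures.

ω = 7.121 rad/s (converted from 68 rpm).
The rod makes angle φ with the slider axis where L sinφ = r sinθ; differentiating, L cosφ·φ̇ = r ω cosθ.
L cosφ = √(L² − r² sin²θ) = 0.44204 m.
|ω_rod| = r ω |cosθ| / √(L² − r² sin²θ) = 0.111·7.121·0.43523/0.44204 = 0.77824 rad/s.

0.778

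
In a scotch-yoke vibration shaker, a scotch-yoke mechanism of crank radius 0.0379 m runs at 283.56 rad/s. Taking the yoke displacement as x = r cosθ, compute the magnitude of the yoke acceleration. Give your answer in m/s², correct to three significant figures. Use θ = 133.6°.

2100

ω = 283.6 rad/s
x = r cosθ ⇒ ẍ = −rω² cosθ (ω constant).
|a| = rω²|cosθ| = 0.0379·(283.6)²·|cos 133.6°| = 2101.5 m/s².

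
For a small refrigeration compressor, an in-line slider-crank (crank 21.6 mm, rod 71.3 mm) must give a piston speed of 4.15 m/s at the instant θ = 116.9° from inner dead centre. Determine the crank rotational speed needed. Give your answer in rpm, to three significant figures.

For an in-line slider-crank, |v_piston| = rω|sinθ|·[1 + r cosθ/√(L² − r² sin²θ)].
With r = 0.0216 m, L = 0.0713 m, θ = 116.9°: the bracketed kinematic factor |dx/dθ| = 0.016521 m.
ω = v/|dx/dθ| = 4.15/0.016521 = 251.2 rad/s.
N = 60ω/(2π) = 2398.8 rpm.

2400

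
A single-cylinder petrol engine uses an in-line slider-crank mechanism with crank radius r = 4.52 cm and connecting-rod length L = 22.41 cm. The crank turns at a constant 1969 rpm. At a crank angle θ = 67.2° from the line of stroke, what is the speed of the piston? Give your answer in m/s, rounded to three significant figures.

ω = 2π·1969/60 = 206.2 rad/s
For an in-line slider-crank, x = r cosθ + √(L² − r² sin²θ), so v = −rω sinθ·[1 + r cosθ/√(L² − r² sin²θ)].
With r = 0.0452 m, L = 0.2241 m, θ = 67.2°: √(L² − r² sin²θ) = 0.22019 m.
v = −0.0452·206.2·0.92186·[1 + 0.0452·0.38752/0.22019] = -9.2751 m/s.
|v| = 9.2751 m/s.

9.28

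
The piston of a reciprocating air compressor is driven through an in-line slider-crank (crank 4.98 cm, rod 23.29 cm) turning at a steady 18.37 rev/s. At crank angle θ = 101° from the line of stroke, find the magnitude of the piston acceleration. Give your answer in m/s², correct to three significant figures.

261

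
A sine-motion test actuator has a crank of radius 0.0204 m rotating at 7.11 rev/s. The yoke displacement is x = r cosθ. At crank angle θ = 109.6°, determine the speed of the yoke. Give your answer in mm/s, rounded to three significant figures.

ω = 44.67 rad/s (from 7.11 rev/s).
x = r cosθ ⇒ ẋ = −rω sinθ.
|v| = rω|sinθ| = 0.0204·44.67·|sin 109.6°| = 0.85853 m/s = 858.53 mm/s.

859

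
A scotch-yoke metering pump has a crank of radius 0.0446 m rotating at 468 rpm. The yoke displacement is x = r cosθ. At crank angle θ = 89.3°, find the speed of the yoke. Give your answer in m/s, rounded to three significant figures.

2.19

ω = 49.01 rad/s (from 468 rpm).
x = r cosθ ⇒ ẋ = −rω sinθ.
|v| = rω|sinθ| = 0.0446·49.01·|sin 89.3°| = 2.1856 m/s.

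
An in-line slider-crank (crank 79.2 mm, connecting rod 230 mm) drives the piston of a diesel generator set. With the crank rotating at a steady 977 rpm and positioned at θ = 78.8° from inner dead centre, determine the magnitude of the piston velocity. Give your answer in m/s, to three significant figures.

8.51

ω = 2π·977/60 = 102.3 rad/s
For an in-line slider-crank, x = r cosθ + √(L² − r² sin²θ), so v = −rω sinθ·[1 + r cosθ/√(L² − r² sin²θ)].
With r = 0.0792 m, L = 0.23 m, θ = 78.8°: √(L² − r² sin²θ) = 0.21648 m.
v = −0.0792·102.3·0.98096·[1 + 0.0792·0.19423/0.21648] = -8.5136 m/s.
|v| = 8.5136 m/s.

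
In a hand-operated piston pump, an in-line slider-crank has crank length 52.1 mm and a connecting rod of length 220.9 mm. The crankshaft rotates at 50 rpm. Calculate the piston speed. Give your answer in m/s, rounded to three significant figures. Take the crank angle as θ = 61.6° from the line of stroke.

0.267

ω = 2π·50/60 = 5.236 rad/s
For an in-line slider-crank, x = r cosθ + √(L² − r² sin²θ), so v = −rω sinθ·[1 + r cosθ/√(L² − r² sin²θ)].
With r = 0.0521 m, L = 0.2209 m, θ = 61.6°: √(L² − r² sin²θ) = 0.21609 m.
v = −0.0521·5.236·0.87965·[1 + 0.0521·0.47562/0.21609] = -0.26748 m/s.
|v| = 0.26748 m/s.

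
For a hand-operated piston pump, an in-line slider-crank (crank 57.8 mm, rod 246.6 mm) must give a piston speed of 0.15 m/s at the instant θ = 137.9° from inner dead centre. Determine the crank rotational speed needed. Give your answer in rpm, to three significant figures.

For an in-line slider-crank, |v_piston| = rω|sinθ|·[1 + r cosθ/√(L² − r² sin²θ)].
With r = 0.0578 m, L = 0.2466 m, θ = 137.9°: the bracketed kinematic factor |dx/dθ| = 0.031927 m.
ω = v/|dx/dθ| = 0.15/0.031927 = 4.6983 rad/s.
N = 60ω/(2π) = 44.865 rpm.

44.9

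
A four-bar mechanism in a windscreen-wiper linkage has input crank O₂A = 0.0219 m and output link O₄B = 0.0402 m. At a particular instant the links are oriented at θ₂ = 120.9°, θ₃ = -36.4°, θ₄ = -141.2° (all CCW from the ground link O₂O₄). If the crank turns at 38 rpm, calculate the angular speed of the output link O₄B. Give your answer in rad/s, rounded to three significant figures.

ω₂ = 3.979 rad/s (from 38 rpm).
Differentiating the loop-closure r₂e^{iθ₂}+r₃e^{iθ₃}=r₁+r₄e^{iθ₄} gives r₂ω₂e^{iθ₂}+r₃ω₃e^{iθ₃}=r₄ω₄e^{iθ₄}.
Eliminating the other unknown: ω₄ = r₂ω₂ sin(θ₂−θ₃) / [r₄ sin(θ₄−θ₃)].
Numerator sine = +0.38591; denominator sine = -0.96682.
Result = 0.0219·3.979·(+0.38591) / (0.0402·(-0.96682)) = -0.8653 rad/s; magnitude 0.8653 rad/s.

0.865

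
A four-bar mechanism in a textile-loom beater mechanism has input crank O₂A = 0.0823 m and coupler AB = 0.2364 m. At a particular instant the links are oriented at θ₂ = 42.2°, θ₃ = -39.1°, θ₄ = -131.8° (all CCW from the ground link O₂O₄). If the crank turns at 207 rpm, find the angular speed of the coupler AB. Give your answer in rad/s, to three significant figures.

ω₂ = 21.68 rad/s (from 207 rpm).
Differentiating the loop-closure r₂e^{iθ₂}+r₃e^{iθ₃}=r₁+r₄e^{iθ₄} gives r₂ω₂e^{iθ₂}+r₃ω₃e^{iθ₃}=r₄ω₄e^{iθ₄}.
Eliminating the other unknown: ω₃ = r₂ω₂ sin(θ₄−θ₂) / [r₃ sin(θ₃−θ₄)].
Numerator sine = -0.10453; denominator sine = +0.99889.
Result = 0.0823·21.68·(-0.10453) / (0.2364·(+0.99889)) = -0.78971 rad/s; magnitude 0.78971 rad/s.

0.790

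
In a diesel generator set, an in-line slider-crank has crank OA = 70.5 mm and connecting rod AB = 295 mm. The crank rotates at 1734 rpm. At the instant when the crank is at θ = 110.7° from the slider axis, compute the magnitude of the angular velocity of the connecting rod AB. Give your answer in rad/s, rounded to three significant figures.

15.7

ω = 181.6 rad/s (converted from 1734 rpm).
The rod makes angle φ with the slider axis where L sinφ = r sinθ; differentiating, L cosφ·φ̇ = r ω cosθ.
L cosφ = √(L² − r² sin²θ) = 0.28753 m.
|ω_rod| = r ω |cosθ| / √(L² − r² sin²θ) = 0.0705·181.6·0.35347/0.28753 = 15.738 rad/s.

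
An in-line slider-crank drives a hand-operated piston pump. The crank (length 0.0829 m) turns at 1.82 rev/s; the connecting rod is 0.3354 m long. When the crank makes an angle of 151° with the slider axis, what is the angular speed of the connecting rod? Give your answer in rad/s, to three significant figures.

2.49

ω = 11.44 rad/s (converted from 1.82 rev/s).
The rod makes angle φ with the slider axis where L sinφ = r sinθ; differentiating, L cosφ·φ̇ = r ω cosθ.
L cosφ = √(L² − r² sin²θ) = 0.33298 m.
|ω_rod| = r ω |cosθ| / √(L² − r² sin²θ) = 0.0829·11.44·0.87462/0.33298 = 2.49 rad/s.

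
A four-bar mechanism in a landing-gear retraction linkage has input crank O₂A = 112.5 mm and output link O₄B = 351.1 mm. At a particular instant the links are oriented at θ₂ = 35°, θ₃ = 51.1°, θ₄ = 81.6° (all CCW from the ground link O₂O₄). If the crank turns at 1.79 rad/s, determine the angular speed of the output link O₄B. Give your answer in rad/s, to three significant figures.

ω₂ = 1.79 rad/s
Differentiating the loop-closure r₂e^{iθ₂}+r₃e^{iθ₃}=r₁+r₄e^{iθ₄} gives r₂ω₂e^{iθ₂}+r₃ω₃e^{iθ₃}=r₄ω₄e^{iθ₄}.
Eliminating the other unknown: ω₄ = r₂ω₂ sin(θ₂−θ₃) / [r₄ sin(θ₄−θ₃)].
Numerator sine = -0.27731; denominator sine = +0.50754.
Result = 0.1125·1.79·(-0.27731) / (0.3511·(+0.50754)) = -0.31339 rad/s; magnitude 0.31339 rad/s.

0.313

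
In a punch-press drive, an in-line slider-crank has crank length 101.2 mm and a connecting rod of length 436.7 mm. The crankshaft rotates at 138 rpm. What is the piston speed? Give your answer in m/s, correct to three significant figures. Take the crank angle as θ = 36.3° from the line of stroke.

1.03

ω = 2π·138/60 = 14.45 rad/s
For an in-line slider-crank, x = r cosθ + √(L² − r² sin²θ), so v = −rω sinθ·[1 + r cosθ/√(L² − r² sin²θ)].
With r = 0.1012 m, L = 0.4367 m, θ = 36.3°: √(L² − r² sin²θ) = 0.43257 m.
v = −0.1012·14.45·0.59201·[1 + 0.1012·0.80593/0.43257] = -1.029 m/s.
|v| = 1.029 m/s.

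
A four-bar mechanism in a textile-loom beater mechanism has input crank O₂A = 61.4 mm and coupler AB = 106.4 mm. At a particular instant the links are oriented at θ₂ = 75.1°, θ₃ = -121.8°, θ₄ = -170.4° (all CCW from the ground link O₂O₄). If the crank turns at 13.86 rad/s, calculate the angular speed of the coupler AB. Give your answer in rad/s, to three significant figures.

9.70

ω₂ = 13.86 rad/s
Differentiating the loop-closure r₂e^{iθ₂}+r₃e^{iθ₃}=r₁+r₄e^{iθ₄} gives r₂ω₂e^{iθ₂}+r₃ω₃e^{iθ₃}=r₄ω₄e^{iθ₄}.
Eliminating the other unknown: ω₃ = r₂ω₂ sin(θ₄−θ₂) / [r₃ sin(θ₃−θ₄)].
Numerator sine = +0.90996; denominator sine = +0.75011.
Result = 0.0614·13.86·(+0.90996) / (0.1064·(+0.75011)) = +9.7026 rad/s; magnitude 9.7026 rad/s.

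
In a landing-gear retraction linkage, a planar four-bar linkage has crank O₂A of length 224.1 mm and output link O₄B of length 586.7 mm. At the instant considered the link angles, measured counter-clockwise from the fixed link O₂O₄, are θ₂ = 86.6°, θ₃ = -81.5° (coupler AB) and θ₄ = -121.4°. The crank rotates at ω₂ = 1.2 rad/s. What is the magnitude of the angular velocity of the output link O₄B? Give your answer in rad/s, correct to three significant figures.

0.147

ω₂ = 1.2 rad/s
Differentiating the loop-closure r₂e^{iθ₂}+r₃e^{iθ₃}=r₁+r₄e^{iθ₄} gives r₂ω₂e^{iθ₂}+r₃ω₃e^{iθ₃}=r₄ω₄e^{iθ₄}.
Eliminating the other unknown: ω₄ = r₂ω₂ sin(θ₂−θ₃) / [r₄ sin(θ₄−θ₃)].
Numerator sine = +0.20620; denominator sine = -0.64145.
Result = 0.2241·1.2·(+0.20620) / (0.5867·(-0.64145)) = -0.14735 rad/s; magnitude 0.14735 rad/s.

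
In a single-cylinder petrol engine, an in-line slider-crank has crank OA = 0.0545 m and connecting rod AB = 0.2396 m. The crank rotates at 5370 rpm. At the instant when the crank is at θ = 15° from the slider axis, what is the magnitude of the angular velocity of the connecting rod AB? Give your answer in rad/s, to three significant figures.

ω = 562.3 rad/s (converted from 5370 rpm).
The rod makes angle φ with the slider axis where L sinφ = r sinθ; differentiating, L cosφ·φ̇ = r ω cosθ.
L cosφ = √(L² − r² sin²θ) = 0.23918 m.
|ω_rod| = r ω |cosθ| / √(L² − r² sin²θ) = 0.0545·562.3·0.96593/0.23918 = 123.77 rad/s.

124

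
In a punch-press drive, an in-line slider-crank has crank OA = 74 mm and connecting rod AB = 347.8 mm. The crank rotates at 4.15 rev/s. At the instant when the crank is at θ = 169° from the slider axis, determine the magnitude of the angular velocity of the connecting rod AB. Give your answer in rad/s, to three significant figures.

5.45

ω = 26.08 rad/s (converted from 4.15 rev/s).
The rod makes angle φ with the slider axis where L sinφ = r sinθ; differentiating, L cosφ·φ̇ = r ω cosθ.
L cosφ = √(L² − r² sin²θ) = 0.34751 m.
|ω_rod| = r ω |cosθ| / √(L² − r² sin²θ) = 0.074·26.08·0.98163/0.34751 = 5.4505 rad/s.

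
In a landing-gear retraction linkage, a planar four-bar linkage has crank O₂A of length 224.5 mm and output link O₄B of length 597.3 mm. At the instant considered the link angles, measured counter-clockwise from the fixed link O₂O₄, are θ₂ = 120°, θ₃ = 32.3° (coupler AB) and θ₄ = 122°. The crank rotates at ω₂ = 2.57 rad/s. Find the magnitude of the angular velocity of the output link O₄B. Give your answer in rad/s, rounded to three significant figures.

0.965

ω₂ = 2.57 rad/s
Differentiating the loop-closure r₂e^{iθ₂}+r₃e^{iθ₃}=r₁+r₄e^{iθ₄} gives r₂ω₂e^{iθ₂}+r₃ω₃e^{iθ₃}=r₄ω₄e^{iθ₄}.
Eliminating the other unknown: ω₄ = r₂ω₂ sin(θ₂−θ₃) / [r₄ sin(θ₄−θ₃)].
Numerator sine = +0.99919; denominator sine = +0.99999.
Result = 0.2245·2.57·(+0.99919) / (0.5973·(+0.99999)) = +0.96519 rad/s; magnitude 0.96519 rad/s.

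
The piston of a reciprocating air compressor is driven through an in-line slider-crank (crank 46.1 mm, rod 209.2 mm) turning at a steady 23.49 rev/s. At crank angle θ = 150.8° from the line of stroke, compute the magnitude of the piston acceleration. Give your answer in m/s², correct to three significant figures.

ω = 2π·23.5 = 147.6 rad/s
x(θ) = r cosθ + √(L² − r² sin²θ); with ω constant, a = ω²·d²x/dθ².
d²x/dθ² = −r cosθ − r²(cos2θ)/√u − r⁴ sin²2θ/(4u^{3/2}),  u = L² − r² sin²θ = 0.0432588 m².
Substituting r = 0.0461 m, L = 0.2092 m, θ = 150.8°: d²x/dθ² = +0.034797 m.
a = ω²·d²x/dθ² = (147.6)²·(+0.034797) = +757.99 m/s²;  |a| = 757.99 m/s².

758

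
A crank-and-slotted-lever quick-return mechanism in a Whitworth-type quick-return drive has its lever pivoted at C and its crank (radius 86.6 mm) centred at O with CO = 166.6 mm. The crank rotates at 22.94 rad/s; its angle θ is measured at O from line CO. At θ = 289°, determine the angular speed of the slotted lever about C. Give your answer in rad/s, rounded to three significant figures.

ω = 22.94 rad/s
Crank pin A relative to C: A = (d + r cosθ, r sinθ); lever angle φ = atan2(r sinθ, d + r cosθ).
Differentiating tanφ: φ̇ = rω(d cosθ + r)/(d² + r² + 2dr cosθ).
d² + r² + 2dr cosθ = |CA|² = 0.0446494 m²;  d cosθ + r = +0.14084 m.
|ω_lever| = |0.0866·22.94·+0.14084| / 0.0446494 = 6.2664 rad/s.

6.27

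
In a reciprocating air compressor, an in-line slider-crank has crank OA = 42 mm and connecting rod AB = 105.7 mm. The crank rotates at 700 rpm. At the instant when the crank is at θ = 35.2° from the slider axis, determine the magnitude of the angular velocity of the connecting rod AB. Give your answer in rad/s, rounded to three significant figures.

24.5

ω = 73.3 rad/s (converted from 700 rpm).
The rod makes angle φ with the slider axis where L sinφ = r sinθ; differentiating, L cosφ·φ̇ = r ω cosθ.
L cosφ = √(L² − r² sin²θ) = 0.10289 m.
|ω_rod| = r ω |cosθ| / √(L² − r² sin²θ) = 0.042·73.3·0.81714/0.10289 = 24.451 rad/s.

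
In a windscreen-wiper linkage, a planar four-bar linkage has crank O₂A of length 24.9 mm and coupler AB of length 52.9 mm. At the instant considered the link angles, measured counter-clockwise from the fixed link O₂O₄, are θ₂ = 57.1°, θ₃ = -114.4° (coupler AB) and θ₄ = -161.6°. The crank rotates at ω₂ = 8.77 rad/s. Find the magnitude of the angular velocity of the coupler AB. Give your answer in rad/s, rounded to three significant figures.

ω₂ = 8.77 rad/s
Differentiating the loop-closure r₂e^{iθ₂}+r₃e^{iθ₃}=r₁+r₄e^{iθ₄} gives r₂ω₂e^{iθ₂}+r₃ω₃e^{iθ₃}=r₄ω₄e^{iθ₄}.
Eliminating the other unknown: ω₃ = r₂ω₂ sin(θ₄−θ₂) / [r₃ sin(θ₃−θ₄)].
Numerator sine = +0.62524; denominator sine = +0.73373.
Result = 0.0249·8.77·(+0.62524) / (0.0529·(+0.73373)) = +3.5177 rad/s; magnitude 3.5177 rad/s.

3.52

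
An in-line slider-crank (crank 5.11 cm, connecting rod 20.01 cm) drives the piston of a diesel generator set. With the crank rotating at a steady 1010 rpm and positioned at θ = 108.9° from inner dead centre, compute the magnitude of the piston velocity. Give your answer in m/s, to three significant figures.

ω = 2π·1010/60 = 105.8 rad/s
For an in-line slider-crank, x = r cosθ + √(L² − r² sin²θ), so v = −rω sinθ·[1 + r cosθ/√(L² − r² sin²θ)].
With r = 0.0511 m, L = 0.2001 m, θ = 108.9°: √(L² − r² sin²θ) = 0.19417 m.
v = −0.0511·105.8·0.94609·[1 + 0.0511·-0.32392/0.19417] = -4.6774 m/s.
|v| = 4.6774 m/s.

4.68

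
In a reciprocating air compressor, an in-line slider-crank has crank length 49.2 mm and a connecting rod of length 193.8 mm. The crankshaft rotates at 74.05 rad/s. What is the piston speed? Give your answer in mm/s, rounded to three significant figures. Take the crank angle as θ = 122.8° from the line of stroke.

2630

ω = 74.05 rad/s
For an in-line slider-crank, x = r cosθ + √(L² − r² sin²θ), so v = −rω sinθ·[1 + r cosθ/√(L² − r² sin²θ)].
With r = 0.0492 m, L = 0.1938 m, θ = 122.8°: √(L² − r² sin²θ) = 0.18934 m.
v = −0.0492·74.05·0.84057·[1 + 0.0492·-0.54171/0.18934] = -2.6313 m/s.
|v| = 2.6313 m/s = 2631.3 mm/s.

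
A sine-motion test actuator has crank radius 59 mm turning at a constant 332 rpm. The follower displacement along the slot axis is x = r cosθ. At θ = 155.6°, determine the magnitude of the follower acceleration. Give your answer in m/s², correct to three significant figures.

64.9

ω = 34.77 rad/s (from 332 rpm).
x = r cosθ ⇒ ẍ = −rω² cosθ (ω constant).
|a| = rω²|cosθ| = 0.059·(34.77)²·|cos 155.6°| = 64.946 m/s².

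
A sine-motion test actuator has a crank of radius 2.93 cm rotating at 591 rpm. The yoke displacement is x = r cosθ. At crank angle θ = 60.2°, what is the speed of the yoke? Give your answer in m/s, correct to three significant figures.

ω = 61.89 rad/s (from 591 rpm).
x = r cosθ ⇒ ẋ = −rω sinθ.
|v| = rω|sinθ| = 0.0293·61.89·|sin 60.2°| = 1.5736 m/s.

1.57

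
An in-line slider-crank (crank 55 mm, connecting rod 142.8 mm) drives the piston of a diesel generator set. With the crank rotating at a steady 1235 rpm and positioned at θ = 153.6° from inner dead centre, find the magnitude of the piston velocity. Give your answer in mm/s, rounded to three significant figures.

ω = 2π·1235/60 = 129.3 rad/s
For an in-line slider-crank, x = r cosθ + √(L² − r² sin²θ), so v = −rω sinθ·[1 + r cosθ/√(L² − r² sin²θ)].
With r = 0.055 m, L = 0.1428 m, θ = 153.6°: √(L² − r² sin²θ) = 0.14069 m.
v = −0.055·129.3·0.44464·[1 + 0.055·-0.89571/0.14069] = -2.0553 m/s.
|v| = 2.0553 m/s = 2055.3 mm/s.

2060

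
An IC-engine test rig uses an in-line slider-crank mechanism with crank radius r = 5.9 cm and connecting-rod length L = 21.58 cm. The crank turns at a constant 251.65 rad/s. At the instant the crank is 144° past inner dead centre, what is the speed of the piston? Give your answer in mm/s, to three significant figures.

ω = 251.7 rad/s
For an in-line slider-crank, x = r cosθ + √(L² − r² sin²θ), so v = −rω sinθ·[1 + r cosθ/√(L² − r² sin²θ)].
With r = 0.059 m, L = 0.2158 m, θ = 144°: √(L² − r² sin²θ) = 0.213 m.
v = −0.059·251.7·0.58779·[1 + 0.059·-0.80902/0.213] = -6.7713 m/s.
|v| = 6.7713 m/s = 6771.3 mm/s.

6770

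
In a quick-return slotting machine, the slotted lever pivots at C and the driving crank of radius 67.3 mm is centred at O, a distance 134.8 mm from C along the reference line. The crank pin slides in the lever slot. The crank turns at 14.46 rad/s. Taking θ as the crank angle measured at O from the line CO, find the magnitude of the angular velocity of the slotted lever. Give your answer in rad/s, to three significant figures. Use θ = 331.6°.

ω = 14.46 rad/s
Crank pin A relative to C: A = (d + r cosθ, r sinθ); lever angle φ = atan2(r sinθ, d + r cosθ).
Differentiating tanφ: φ̇ = rω(d cosθ + r)/(d² + r² + 2dr cosθ).
d² + r² + 2dr cosθ = |CA|² = 0.0386607 m²;  d cosθ + r = +0.18588 m.
|ω_lever| = |0.0673·14.46·+0.18588| / 0.0386607 = 4.6788 rad/s.

4.68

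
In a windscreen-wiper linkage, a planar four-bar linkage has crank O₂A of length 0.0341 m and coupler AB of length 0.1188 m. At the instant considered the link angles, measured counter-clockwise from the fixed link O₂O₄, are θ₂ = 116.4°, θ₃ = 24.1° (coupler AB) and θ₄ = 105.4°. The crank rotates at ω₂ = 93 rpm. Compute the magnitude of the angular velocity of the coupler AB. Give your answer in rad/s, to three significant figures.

ω₂ = 9.739 rad/s (from 93 rpm).
Differentiating the loop-closure r₂e^{iθ₂}+r₃e^{iθ₃}=r₁+r₄e^{iθ₄} gives r₂ω₂e^{iθ₂}+r₃ω₃e^{iθ₃}=r₄ω₄e^{iθ₄}.
Eliminating the other unknown: ω₃ = r₂ω₂ sin(θ₄−θ₂) / [r₃ sin(θ₃−θ₄)].
Numerator sine = -0.19081; denominator sine = -0.98849.
Result = 0.0341·9.739·(-0.19081) / (0.1188·(-0.98849)) = +0.5396 rad/s; magnitude 0.5396 rad/s.

0.540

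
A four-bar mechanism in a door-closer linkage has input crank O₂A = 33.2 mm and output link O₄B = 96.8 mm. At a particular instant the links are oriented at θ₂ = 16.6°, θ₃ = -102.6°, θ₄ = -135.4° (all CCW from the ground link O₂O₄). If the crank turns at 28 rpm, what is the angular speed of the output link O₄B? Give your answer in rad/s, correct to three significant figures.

ω₂ = 2.932 rad/s (from 28 rpm).
Differentiating the loop-closure r₂e^{iθ₂}+r₃e^{iθ₃}=r₁+r₄e^{iθ₄} gives r₂ω₂e^{iθ₂}+r₃ω₃e^{iθ₃}=r₄ω₄e^{iθ₄}.
Eliminating the other unknown: ω₄ = r₂ω₂ sin(θ₂−θ₃) / [r₄ sin(θ₄−θ₃)].
Numerator sine = +0.87292; denominator sine = -0.54171.
Result = 0.0332·2.932·(+0.87292) / (0.0968·(-0.54171)) = -1.6205 rad/s; magnitude 1.6205 rad/s.

1.62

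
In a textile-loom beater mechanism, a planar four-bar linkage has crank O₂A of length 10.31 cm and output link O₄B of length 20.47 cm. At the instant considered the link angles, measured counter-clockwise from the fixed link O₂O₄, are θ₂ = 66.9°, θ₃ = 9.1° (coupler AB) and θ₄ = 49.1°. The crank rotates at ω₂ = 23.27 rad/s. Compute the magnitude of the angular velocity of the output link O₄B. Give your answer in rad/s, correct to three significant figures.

ω₂ = 23.27 rad/s
Differentiating the loop-closure r₂e^{iθ₂}+r₃e^{iθ₃}=r₁+r₄e^{iθ₄} gives r₂ω₂e^{iθ₂}+r₃ω₃e^{iθ₃}=r₄ω₄e^{iθ₄}.
Eliminating the other unknown: ω₄ = r₂ω₂ sin(θ₂−θ₃) / [r₄ sin(θ₄−θ₃)].
Numerator sine = +0.84619; denominator sine = +0.64279.
Result = 0.1031·23.27·(+0.84619) / (0.2047·(+0.64279)) = +15.429 rad/s; magnitude 15.429 rad/s.

15.4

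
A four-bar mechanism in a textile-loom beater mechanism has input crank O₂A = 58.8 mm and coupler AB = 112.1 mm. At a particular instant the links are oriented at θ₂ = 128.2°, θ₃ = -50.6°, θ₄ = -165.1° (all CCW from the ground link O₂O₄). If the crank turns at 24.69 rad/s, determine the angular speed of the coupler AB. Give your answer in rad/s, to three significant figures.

13.1

ω₂ = 24.69 rad/s
Differentiating the loop-closure r₂e^{iθ₂}+r₃e^{iθ₃}=r₁+r₄e^{iθ₄} gives r₂ω₂e^{iθ₂}+r₃ω₃e^{iθ₃}=r₄ω₄e^{iθ₄}.
Eliminating the other unknown: ω₃ = r₂ω₂ sin(θ₄−θ₂) / [r₃ sin(θ₃−θ₄)].
Numerator sine = +0.91845; denominator sine = +0.90996.
Result = 0.0588·24.69·(+0.91845) / (0.1121·(+0.90996)) = +13.071 rad/s; magnitude 13.071 rad/s.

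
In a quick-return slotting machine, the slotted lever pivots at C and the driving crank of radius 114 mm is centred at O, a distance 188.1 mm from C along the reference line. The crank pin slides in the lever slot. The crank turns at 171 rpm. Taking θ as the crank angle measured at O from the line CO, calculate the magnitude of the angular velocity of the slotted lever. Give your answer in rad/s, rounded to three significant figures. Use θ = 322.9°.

ω = 17.91 rad/s (from 171 rpm).
Crank pin A relative to C: A = (d + r cosθ, r sinθ); lever angle φ = atan2(r sinθ, d + r cosθ).
Differentiating tanφ: φ̇ = rω(d cosθ + r)/(d² + r² + 2dr cosθ).
d² + r² + 2dr cosθ = |CA|² = 0.0825834 m²;  d cosθ + r = +0.26403 m.
|ω_lever| = |0.114·17.91·+0.26403| / 0.0825834 = 6.5265 rad/s.

6.53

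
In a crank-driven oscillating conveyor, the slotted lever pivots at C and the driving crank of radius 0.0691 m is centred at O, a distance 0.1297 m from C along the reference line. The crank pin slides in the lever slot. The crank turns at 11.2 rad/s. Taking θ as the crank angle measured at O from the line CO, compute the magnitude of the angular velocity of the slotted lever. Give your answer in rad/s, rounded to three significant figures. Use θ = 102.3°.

1.81

ω = 11.2 rad/s
Crank pin A relative to C: A = (d + r cosθ, r sinθ); lever angle φ = atan2(r sinθ, d + r cosθ).
Differentiating tanφ: φ̇ = rω(d cosθ + r)/(d² + r² + 2dr cosθ).
d² + r² + 2dr cosθ = |CA|² = 0.0177784 m²;  d cosθ + r = +0.04147 m.
|ω_lever| = |0.0691·11.2·+0.04147| / 0.0177784 = 1.8052 rad/s.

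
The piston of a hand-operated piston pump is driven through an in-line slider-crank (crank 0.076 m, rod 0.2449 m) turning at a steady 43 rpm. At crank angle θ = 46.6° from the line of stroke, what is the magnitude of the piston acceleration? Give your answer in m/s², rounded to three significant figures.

1.04

ω = 2π·43/60 = 4.503 rad/s
x(θ) = r cosθ + √(L² − r² sin²θ); with ω constant, a = ω²·d²x/dθ².
d²x/dθ² = −r cosθ − r²(cos2θ)/√u − r⁴ sin²2θ/(4u^{3/2}),  u = L² − r² sin²θ = 0.0569268 m².
Substituting r = 0.076 m, L = 0.2449 m, θ = 46.6°: d²x/dθ² = -0.051479 m.
a = ω²·d²x/dθ² = (4.503)²·(-0.051479) = -1.0438 m/s²;  |a| = 1.0438 m/s².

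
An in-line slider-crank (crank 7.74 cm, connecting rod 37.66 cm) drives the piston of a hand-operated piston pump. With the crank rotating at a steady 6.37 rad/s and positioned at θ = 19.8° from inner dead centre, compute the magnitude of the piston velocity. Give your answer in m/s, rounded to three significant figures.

ω = 6.37 rad/s
For an in-line slider-crank, x = r cosθ + √(L² − r² sin²θ), so v = −rω sinθ·[1 + r cosθ/√(L² − r² sin²θ)].
With r = 0.0774 m, L = 0.3766 m, θ = 19.8°: √(L² − r² sin²θ) = 0.37569 m.
v = −0.0774·6.37·0.33874·[1 + 0.0774·0.94088/0.37569] = -0.19938 m/s.
|v| = 0.19938 m/s.

0.199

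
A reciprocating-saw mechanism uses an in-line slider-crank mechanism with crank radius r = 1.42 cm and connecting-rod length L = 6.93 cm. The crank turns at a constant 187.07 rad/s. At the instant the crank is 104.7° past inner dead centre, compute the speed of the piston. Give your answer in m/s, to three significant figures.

ω = 187.1 rad/s
For an in-line slider-crank, x = r cosθ + √(L² − r² sin²θ), so v = −rω sinθ·[1 + r cosθ/√(L² − r² sin²θ)].
With r = 0.0142 m, L = 0.0693 m, θ = 104.7°: √(L² − r² sin²θ) = 0.067925 m.
v = −0.0142·187.1·0.96727·[1 + 0.0142·-0.25376/0.067925] = -2.4331 m/s.
|v| = 2.4331 m/s.

2.43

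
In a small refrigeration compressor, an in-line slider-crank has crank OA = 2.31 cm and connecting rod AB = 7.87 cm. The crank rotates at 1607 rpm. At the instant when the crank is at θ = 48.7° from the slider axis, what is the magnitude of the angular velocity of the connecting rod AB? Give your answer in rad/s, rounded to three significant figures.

ω = 168.3 rad/s (converted from 1607 rpm).
The rod makes angle φ with the slider axis where L sinφ = r sinθ; differentiating, L cosφ·φ̇ = r ω cosθ.
L cosφ = √(L² − r² sin²θ) = 0.076763 m.
|ω_rod| = r ω |cosθ| / √(L² − r² sin²θ) = 0.0231·168.3·0.66000/0.076763 = 33.423 rad/s.

33.4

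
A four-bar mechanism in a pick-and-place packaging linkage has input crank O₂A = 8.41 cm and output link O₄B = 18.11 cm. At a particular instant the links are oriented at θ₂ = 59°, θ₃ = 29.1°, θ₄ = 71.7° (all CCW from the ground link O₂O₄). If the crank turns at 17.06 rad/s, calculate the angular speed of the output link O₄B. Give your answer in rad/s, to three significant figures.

ω₂ = 17.06 rad/s
Differentiating the loop-closure r₂e^{iθ₂}+r₃e^{iθ₃}=r₁+r₄e^{iθ₄} gives r₂ω₂e^{iθ₂}+r₃ω₃e^{iθ₃}=r₄ω₄e^{iθ₄}.
Eliminating the other unknown: ω₄ = r₂ω₂ sin(θ₂−θ₃) / [r₄ sin(θ₄−θ₃)].
Numerator sine = +0.49849; denominator sine = +0.67688.
Result = 0.0841·17.06·(+0.49849) / (0.1811·(+0.67688)) = +5.8345 rad/s; magnitude 5.8345 rad/s.

5.83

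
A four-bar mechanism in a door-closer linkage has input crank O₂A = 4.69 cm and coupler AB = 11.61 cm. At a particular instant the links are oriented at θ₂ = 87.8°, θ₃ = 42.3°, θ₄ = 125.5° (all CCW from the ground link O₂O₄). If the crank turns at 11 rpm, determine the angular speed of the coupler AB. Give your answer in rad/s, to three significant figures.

0.287

ω₂ = 1.152 rad/s (from 11 rpm).
Differentiating the loop-closure r₂e^{iθ₂}+r₃e^{iθ₃}=r₁+r₄e^{iθ₄} gives r₂ω₂e^{iθ₂}+r₃ω₃e^{iθ₃}=r₄ω₄e^{iθ₄}.
Eliminating the other unknown: ω₃ = r₂ω₂ sin(θ₄−θ₂) / [r₃ sin(θ₃−θ₄)].
Numerator sine = +0.61153; denominator sine = -0.99297.
Result = 0.0469·1.152·(+0.61153) / (0.1161·(-0.99297)) = -0.28658 rad/s; magnitude 0.28658 rad/s.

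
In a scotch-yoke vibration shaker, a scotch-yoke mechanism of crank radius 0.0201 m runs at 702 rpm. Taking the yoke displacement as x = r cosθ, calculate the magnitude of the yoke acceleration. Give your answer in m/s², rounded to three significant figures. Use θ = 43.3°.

79.1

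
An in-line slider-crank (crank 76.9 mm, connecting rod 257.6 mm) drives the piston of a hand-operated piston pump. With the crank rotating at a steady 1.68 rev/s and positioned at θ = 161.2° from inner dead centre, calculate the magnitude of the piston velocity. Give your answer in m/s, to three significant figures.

ω = 2π·1.68 = 10.56 rad/s
For an in-line slider-crank, x = r cosθ + √(L² − r² sin²θ), so v = −rω sinθ·[1 + r cosθ/√(L² − r² sin²θ)].
With r = 0.0769 m, L = 0.2576 m, θ = 161.2°: √(L² − r² sin²θ) = 0.25641 m.
v = −0.0769·10.56·0.32227·[1 + 0.0769·-0.94665/0.25641] = -0.18732 m/s.
|v| = 0.18732 m/s.

0.187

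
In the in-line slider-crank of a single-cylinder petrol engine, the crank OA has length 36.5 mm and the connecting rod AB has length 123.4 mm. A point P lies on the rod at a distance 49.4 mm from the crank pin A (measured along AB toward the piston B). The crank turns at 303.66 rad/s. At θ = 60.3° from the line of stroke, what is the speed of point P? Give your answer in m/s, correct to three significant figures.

10.7

ω = 303.7 rad/s.  Crank-pin speed |V_A| = rω = 11.084 m/s, perpendicular to OA.
Rod angle: sinφ = −(r/L) sinθ ⇒ φ = -14.888°; ω_rod = −rω cosθ/√(L²−r²sin²θ) = -46.047 rad/s.
V_P = V_A + ω_rod × AP, with AP = 0.0494 m along the rod.
Components: V_Px = −rω sinθ − a·ω_rod·sinφ = -10.212 m/s;  V_Py = rω cosθ + a·ω_rod·cosφ = +3.2931 m/s.
|V_P| = √(V_Px² + V_Py²) = 10.73 m/s.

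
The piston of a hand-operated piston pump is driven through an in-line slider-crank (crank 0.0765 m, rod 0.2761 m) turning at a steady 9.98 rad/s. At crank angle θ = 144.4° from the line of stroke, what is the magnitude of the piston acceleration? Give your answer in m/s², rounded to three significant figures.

5.47

ω = 9.98 rad/s
x(θ) = r cosθ + √(L² − r² sin²θ); with ω constant, a = ω²·d²x/dθ².
d²x/dθ² = −r cosθ − r²(cos2θ)/√u − r⁴ sin²2θ/(4u^{3/2}),  u = L² − r² sin²θ = 0.0742481 m².
Substituting r = 0.0765 m, L = 0.2761 m, θ = 144.4°: d²x/dθ² = +0.054902 m.
a = ω²·d²x/dθ² = (9.98)²·(+0.054902) = +5.4682 m/s²;  |a| = 5.4682 m/s².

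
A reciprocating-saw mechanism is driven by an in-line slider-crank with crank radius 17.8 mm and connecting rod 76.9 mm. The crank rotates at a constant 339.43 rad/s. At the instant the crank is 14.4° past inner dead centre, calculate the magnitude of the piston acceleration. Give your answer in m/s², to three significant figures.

ω = 339.4 rad/s
x(θ) = r cosθ + √(L² − r² sin²θ); with ω constant, a = ω²·d²x/dθ².
d²x/dθ² = −r cosθ − r²(cos2θ)/√u − r⁴ sin²2θ/(4u^{3/2}),  u = L² − r² sin²θ = 0.00589401 m².
Substituting r = 0.0178 m, L = 0.0769 m, θ = 14.4°: d²x/dθ² = -0.02087 m.
a = ω²·d²x/dθ² = (339.4)²·(-0.02087) = -2404.5 m/s²;  |a| = 2404.5 m/s².

2400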